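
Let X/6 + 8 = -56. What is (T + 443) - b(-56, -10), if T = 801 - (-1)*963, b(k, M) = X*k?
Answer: -19297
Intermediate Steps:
X = -384 (X = -48 + 6*(-56) = -48 - 336 = -384)
b(k, M) = -384*k
T = 1764 (T = 801 - 1*(-963) = 801 + 963 = 1764)
(T + 443) - b(-56, -10) = (1764 + 443) - (-384)*(-56) = 2207 - 1*21504 = 2207 - 21504 = -19297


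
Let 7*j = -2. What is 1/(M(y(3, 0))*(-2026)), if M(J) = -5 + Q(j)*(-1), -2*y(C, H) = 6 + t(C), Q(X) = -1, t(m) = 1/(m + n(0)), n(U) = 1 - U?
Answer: 1/8104 ≈ 0.00012340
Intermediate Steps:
j = -2/7 (j = (⅐)*(-2) = -2/7 ≈ -0.28571)
t(m) = 1/(1 + m) (t(m) = 1/(m + (1 - 1*0)) = 1/(m + (1 + 0)) = 1/(m + 1) = 1/(1 + m))
y(C, H) = -3 - 1/(2*(1 + C)) (y(C, H) = -(6 + 1/(1 + C))/2 = -3 - 1/(2*(1 + C)))
M(J) = -4 (M(J) = -5 - 1*(-1) = -5 + 1 = -4)
1/(M(y(3, 0))*(-2026)) = 1/(-4*(-2026)) = 1/8104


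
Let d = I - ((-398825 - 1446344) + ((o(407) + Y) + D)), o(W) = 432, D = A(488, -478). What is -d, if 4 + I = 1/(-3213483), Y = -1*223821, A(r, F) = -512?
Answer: -6648908416877/3213483 ≈ -2.0691e+6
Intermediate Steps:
D = -512
Y = -223821
I = -12853933/3213483 (I = -4 + 1/(-3213483) = -4 - 1/3213483 = -12853933/3213483 ≈ -4.0000)
d = 6648908416877/3213483 (d = -12853933/3213483 - ((-398825 - 1446344) + ((432 - 223821) - 512)) = -12853933/3213483 - (-1845169 + (-223389 - 512)) = -12853933/3213483 - (-1845169 - 223901) = -12853933/3213483 - 1*(-2069070) = -12853933/3213483 + 2069070 = 6648908416877/3213483 ≈ 2.0691e+6)
-d = -1*6648908416877/3213483 = -6648908416877/3213483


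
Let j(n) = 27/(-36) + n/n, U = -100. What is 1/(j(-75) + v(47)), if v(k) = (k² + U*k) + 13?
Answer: -4/9911 ≈ -0.00040359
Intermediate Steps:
j(n) = ¼ (j(n) = 27*(-1/36) + 1 = -¾ + 1 = ¼)
v(k) = 13 + k² - 100*k (v(k) = (k² - 100*k) + 13 = 13 + k² - 100*k)
1/(j(-75) + v(47)) = 1/(¼ + (13 + 47² - 100*47)) = 1/(¼ + (13 + 2209 - 4700)) = 1/(¼ - 2478) = 1/(-9911/4) = -4/9911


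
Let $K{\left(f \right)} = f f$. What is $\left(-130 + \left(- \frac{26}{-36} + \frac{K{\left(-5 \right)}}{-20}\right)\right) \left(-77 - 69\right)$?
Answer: $\frac{343027}{18} \approx 19057.0$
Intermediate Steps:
$K{\left(f \right)} = f^{2}$
$\left(-130 + \left(- \frac{26}{-36} + \frac{K{\left(-5 \right)}}{-20}\right)\right) \left(-77 - 69\right) = \left(-130 + \left(- \frac{26}{-36} + \frac{\left(-5\right)^{2}}{-20}\right)\right) \left(-77 - 69\right) = \left(-130 + \left(\left(-26\right) \left(- \frac{1}{36}\right) + 25 \left(- \frac{1}{20}\right)\right)\right) \left(-146\right) = \left(-130 + \left(\frac{13}{18} - \frac{5}{4}\right)\right) \left(-146\right) = \left(-130 - \frac{19}{36}\right) \left(-146\right) = \left(- \frac{4699}{36}\right) \left(-146\right) = \frac{343027}{18}$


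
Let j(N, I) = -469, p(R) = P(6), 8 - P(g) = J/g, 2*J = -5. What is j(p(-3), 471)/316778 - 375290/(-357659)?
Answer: 16959410507/16185500386 ≈ 1.0478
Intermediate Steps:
J = -5/2 (J = (1/2)*(-5) = -5/2 ≈ -2.5000)
P(g) = 8 + 5/(2*g) (P(g) = 8 - (-5)/(2*g) = 8 + 5/(2*g))
p(R) = 101/12 (p(R) = 8 + (5/2)/6 = 8 + (5/2)*(1/6) = 8 + 5/12 = 101/12)
j(p(-3), 471)/316778 - 375290/(-357659) = -469/316778 - 375290/(-357659) = -469*1/316778 - 375290*(-1/357659) = -67/45254 + 375290/357659 = 16959410507/16185500386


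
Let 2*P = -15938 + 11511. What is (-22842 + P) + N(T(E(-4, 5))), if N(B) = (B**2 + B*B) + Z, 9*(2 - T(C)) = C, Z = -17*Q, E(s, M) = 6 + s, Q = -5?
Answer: -4044197/162 ≈ -24964.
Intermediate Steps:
Z = 85 (Z = -17*(-5) = 85)
T(C) = 2 - C/9
P = -4427/2 (P = (-15938 + 11511)/2 = (1/2)*(-4427) = -4427/2 ≈ -2213.5)
N(B) = 85 + 2*B**2 (N(B) = (B**2 + B*B) + 85 = (B**2 + B**2) + 85 = 2*B**2 + 85 = 85 + 2*B**2)
(-22842 + P) + N(T(E(-4, 5))) = (-22842 - 4427/2) + (85 + 2*(2 - (6 - 4)/9)**2) = -50111/2 + (85 + 2*(2 - 1/9*2)**2) = -50111/2 + (85 + 2*(2 - 2/9)**2) = -50111/2 + (85 + 2*(16/9)**2) = -50111/2 + (85 + 2*(256/81)) = -50111/2 + (85 + 512/81) = -50111/2 + 7397/81 = -4044197/162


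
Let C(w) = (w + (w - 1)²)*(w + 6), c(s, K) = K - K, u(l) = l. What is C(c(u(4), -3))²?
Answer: 36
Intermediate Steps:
c(s, K) = 0
C(w) = (6 + w)*(w + (-1 + w)²) (C(w) = (w + (-1 + w)²)*(6 + w) = (6 + w)*(w + (-1 + w)²))
C(c(u(4), -3))² = (6 + 0³ - 5*0 + 5*0²)² = (6 + 0 + 0 + 5*0)² = (6 + 0 + 0 + 0)² = 6² = 36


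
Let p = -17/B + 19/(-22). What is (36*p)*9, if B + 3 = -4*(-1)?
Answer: -63666/11 ≈ -5787.8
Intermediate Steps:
B = 1 (B = -3 - 4*(-1) = -3 + 4 = 1)
p = -393/22 (p = -17/1 + 19/(-22) = -17*1 + 19*(-1/22) = -17 - 19/22 = -393/22 ≈ -17.864)
(36*p)*9 = (36*(-393/22))*9 = -7074/11*9 = -63666/11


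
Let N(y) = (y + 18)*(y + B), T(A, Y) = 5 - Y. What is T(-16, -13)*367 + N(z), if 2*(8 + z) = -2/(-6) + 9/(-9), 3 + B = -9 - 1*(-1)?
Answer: 57772/9 ≈ 6419.1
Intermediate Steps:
B = -11 (B = -3 + (-9 - 1*(-1)) = -3 + (-9 + 1) = -3 - 8 = -11)
z = -25/3 (z = -8 + (-2/(-6) + 9/(-9))/2 = -8 + (-2*(-1/6) + 9*(-1/9))/2 = -8 + (1/3 - 1)/2 = -8 + (1/2)*(-2/3) = -8 - 1/3 = -25/3 ≈ -8.3333)
N(y) = (-11 + y)*(18 + y) (N(y) = (y + 18)*(y - 11) = (18 + y)*(-11 + y) = (-11 + y)*(18 + y))
T(-16, -13)*367 + N(z) = (5 - 1*(-13))*367 + (-198 + (-25/3)**2 + 7*(-25/3)) = (5 + 13)*367 + (-198 + 625/9 - 175/3) = 18*367 - 1682/9 = 6606 - 1682/9 = 57772/9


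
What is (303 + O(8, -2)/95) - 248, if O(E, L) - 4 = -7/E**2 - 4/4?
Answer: 66917/1216 ≈ 55.030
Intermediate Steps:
O(E, L) = 3 - 7/E**2 (O(E, L) = 4 + (-7/E**2 - 4/4) = 4 + (-7/E**2 - 4*1/4) = 4 + (-7/E**2 - 1) = 4 + (-1 - 7/E**2) = 3 - 7/E**2)
(303 + O(8, -2)/95) - 248 = (303 + (3 - 7/8**2)/95) - 248 = (303 + (3 - 7*1/64)*(1/95)) - 248 = (303 + (3 - 7/64)*(1/95)) - 248 = (303 + (185/64)*(1/95)) - 248 = (303 + 37/1216) - 248 = 368485/1216 - 248 = 66917/1216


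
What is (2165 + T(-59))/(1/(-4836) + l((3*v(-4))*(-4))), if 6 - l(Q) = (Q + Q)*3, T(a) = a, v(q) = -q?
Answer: 10184616/1421783 ≈ 7.1633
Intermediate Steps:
l(Q) = 6 - 6*Q (l(Q) = 6 - (Q + Q)*3 = 6 - 2*Q*3 = 6 - 6*Q)
(2165 + T(-59))/(1/(-4836) + l((3*v(-4))*(-4))) = (2165 - 59)/(1/(-4836) + (6 - 6*3*(-1*(-4))*(-4))) = 2106/(-1/4836 + (6 - 6*3*4*(-4))) = 2106/(-1/4836 + (6 - 72*(-4))) = 2106/(-1/4836 + (6 - 6*(-48))) = 2106/(-1/4836 + (6 + 288)) = 2106/(-1/4836 + 294) = 2106/(1421783/4836) = 2106*(4836/1421783) = 10184616/1421783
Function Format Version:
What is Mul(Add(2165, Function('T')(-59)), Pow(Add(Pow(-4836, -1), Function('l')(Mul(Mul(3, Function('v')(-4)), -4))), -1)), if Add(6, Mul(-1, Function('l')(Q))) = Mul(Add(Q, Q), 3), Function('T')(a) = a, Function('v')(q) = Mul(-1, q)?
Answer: Rational(10184616, 1421783) ≈ 7.1633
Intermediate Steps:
Function('l')(Q) = Add(6, Mul(-6, Q)) (Function('l')(Q) = Add(6, Mul(-1, Mul(Add(Q, Q), 3))) = Add(6, Mul(-1, Mul(Mul(2, Q), 3))) = Add(6, Mul(-1, Mul(6, Q))) = Add(6, Mul(-6, Q)))
Mul(Add(2165, Function('T')(-59)), Pow(Add(Pow(-4836, -1), Function('l')(Mul(Mul(3, Function('v')(-4)), -4))), -1)) = Mul(Add(2165, -59), Pow(Add(Pow(-4836, -1), Add(6, Mul(-6, Mul(Mul(3, Mul(-1, -4)), -4)))), -1)) = Mul(2106, Pow(Add(Rational(-1, 4836), Add(6, Mul(-6, Mul(Mul(3, 4), -4)))), -1)) = Mul(2106, Pow(Add(Rational(-1, 4836), Add(6, Mul(-6, Mul(12, -4)))), -1)) = Mul(2106, Pow(Add(Rational(-1, 4836), Add(6, Mul(-6, -48))), -1)) = Mul(2106, Pow(Add(Rational(-1, 4836), Add(6, 288)), -1)) = Mul(2106, Pow(Add(Rational(-1, 4836), 294), -1)) = Mul(2106, Pow(Rational(1421783, 4836), -1)) = Mul(2106, Rational(4836, 1421783)) = Rational(10184616, 1421783)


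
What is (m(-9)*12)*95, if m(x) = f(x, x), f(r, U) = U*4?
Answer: -41040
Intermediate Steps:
f(r, U) = 4*U
m(x) = 4*x
(m(-9)*12)*95 = ((4*(-9))*12)*95 = -36*12*95 = -432*95 = -41040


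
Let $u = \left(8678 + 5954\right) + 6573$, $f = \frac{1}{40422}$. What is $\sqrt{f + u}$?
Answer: $\frac{\sqrt{34647657111642}}{40422} \approx 145.62$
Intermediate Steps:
$f = \frac{1}{40422} \approx 2.4739 \cdot 10^{-5}$
$u = 21205$ ($u = 14632 + 6573 = 21205$)
$\sqrt{f + u} = \sqrt{\frac{1}{40422} + 21205} = \sqrt{\frac{857148511}{40422}} = \frac{\sqrt{34647657111642}}{40422}$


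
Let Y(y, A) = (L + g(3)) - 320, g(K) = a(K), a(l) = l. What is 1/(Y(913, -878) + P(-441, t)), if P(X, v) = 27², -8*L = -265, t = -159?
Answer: 8/3561 ≈ 0.0022466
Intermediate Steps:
g(K) = K
L = 265/8 (L = -⅛*(-265) = 265/8 ≈ 33.125)
Y(y, A) = -2271/8 (Y(y, A) = (265/8 + 3) - 320 = 289/8 - 320 = -2271/8)
P(X, v) = 729
1/(Y(913, -878) + P(-441, t)) = 1/(-2271/8 + 729) = 1/(3561/8) = 8/3561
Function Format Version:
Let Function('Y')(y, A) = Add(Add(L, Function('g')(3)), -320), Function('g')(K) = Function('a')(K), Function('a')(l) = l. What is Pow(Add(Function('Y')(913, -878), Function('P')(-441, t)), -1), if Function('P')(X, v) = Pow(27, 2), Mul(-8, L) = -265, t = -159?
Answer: Rational(8, 3561) ≈ 0.0022466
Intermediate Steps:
Function('g')(K) = K
L = Rational(265, 8) (L = Mul(Rational(-1, 8), -265) = Rational(265, 8) ≈ 33.125)
Function('Y')(y, A) = Rational(-2271, 8) (Function('Y')(y, A) = Add(Add(Rational(265, 8), 3), -320) = Add(Rational(289, 8), -320) = Rational(-2271, 8))
Function('P')(X, v) = 729
Pow(Add(Function('Y')(913, -878), Function('P')(-441, t)), -1) = Pow(Add(Rational(-2271, 8), 729), -1) = Pow(Rational(3561, 8), -1) = Rational(8, 3561)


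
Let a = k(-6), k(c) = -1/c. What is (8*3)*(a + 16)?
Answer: 388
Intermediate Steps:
a = 1/6 (a = -1/(-6) = -1*(-1/6) = 1/6 ≈ 0.16667)
(8*3)*(a + 16) = (8*3)*(1/6 + 16) = 24*(97/6) = 388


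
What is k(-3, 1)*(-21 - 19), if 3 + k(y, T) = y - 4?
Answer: 400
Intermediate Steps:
k(y, T) = -7 + y (k(y, T) = -3 + (y - 4) = -3 + (-4 + y) = -7 + y)
k(-3, 1)*(-21 - 19) = (-7 - 3)*(-21 - 19) = -10*(-40) = 400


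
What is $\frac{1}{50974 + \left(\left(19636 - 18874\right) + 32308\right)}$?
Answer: $\frac{1}{84044} \approx 1.1899 \cdot 10^{-5}$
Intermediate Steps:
$\frac{1}{50974 + \left(\left(19636 - 18874\right) + 32308\right)} = \frac{1}{50974 + \left(762 + 32308\right)} = \frac{1}{50974 + 33070} = \frac{1}{84044}$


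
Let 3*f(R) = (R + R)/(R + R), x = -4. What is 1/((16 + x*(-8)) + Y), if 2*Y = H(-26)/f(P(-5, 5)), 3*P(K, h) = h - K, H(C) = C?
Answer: 1/9 ≈ 0.11111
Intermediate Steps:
P(K, h) = -K/3 + h/3 (P(K, h) = (h - K)/3 = -K/3 + h/3)
f(R) = 1/3 (f(R) = ((R + R)/(R + R))/3 = ((2*R)/((2*R)))/3 = ((2*R)*(1/(2*R)))/3 = (1/3)*1 = 1/3)
Y = -39 (Y = (-26/1/3)/2 = (-26*3)/2 = (1/2)*(-78) = -39)
1/((16 + x*(-8)) + Y) = 1/((16 - 4*(-8)) - 39) = 1/((16 + 32) - 39) = 1/(48 - 39) = 1/9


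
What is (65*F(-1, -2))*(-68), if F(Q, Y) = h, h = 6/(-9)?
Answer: 8840/3 ≈ 2946.7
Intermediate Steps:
h = -⅔ (h = 6*(-⅑) = -⅔ ≈ -0.66667)
F(Q, Y) = -⅔
(65*F(-1, -2))*(-68) = (65*(-⅔))*(-68) = -130/3*(-68) = 8840/3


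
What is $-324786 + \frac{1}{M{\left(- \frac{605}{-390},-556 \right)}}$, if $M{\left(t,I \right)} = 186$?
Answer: $- \frac{60410195}{186} \approx -3.2479 \cdot 10^{5}$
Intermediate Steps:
$-324786 + \frac{1}{M{\left(- \frac{605}{-390},-556 \right)}} = -324786 + \frac{1}{186} = - \frac{60410195}{186}$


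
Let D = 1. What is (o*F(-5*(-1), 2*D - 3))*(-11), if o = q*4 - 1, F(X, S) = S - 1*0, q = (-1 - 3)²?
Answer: 693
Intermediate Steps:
q = 16 (q = (-4)² = 16)
F(X, S) = S (F(X, S) = S + 0 = S)
o = 63 (o = 16*4 - 1 = 64 - 1 = 63)
(o*F(-5*(-1), 2*D - 3))*(-11) = (63*(2*1 - 3))*(-11) = (63*(2 - 3))*(-11) = (63*(-1))*(-11) = -63*(-11) = 693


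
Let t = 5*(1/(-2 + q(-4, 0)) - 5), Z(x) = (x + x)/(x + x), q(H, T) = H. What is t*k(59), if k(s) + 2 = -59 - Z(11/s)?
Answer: 4805/3 ≈ 1601.7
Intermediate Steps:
Z(x) = 1 (Z(x) = (2*x)/((2*x)) = (2*x)*(1/(2*x)) = 1)
t = -155/6 (t = 5*(1/(-2 - 4) - 5) = 5*(1/(-6) - 5) = 5*(-⅙ - 5) = 5*(-31/6) = -155/6 ≈ -25.833)
k(s) = -62 (k(s) = -2 + (-59 - 1*1) = -2 + (-59 - 1) = -2 - 60 = -62)
t*k(59) = -155/6*(-62) = 4805/3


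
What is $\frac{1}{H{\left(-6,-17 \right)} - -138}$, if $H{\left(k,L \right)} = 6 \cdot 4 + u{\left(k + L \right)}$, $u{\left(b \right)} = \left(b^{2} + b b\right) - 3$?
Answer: $\frac{1}{1217} \approx 0.00082169$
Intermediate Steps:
$u{\left(b \right)} = -3 + 2 b^{2}$ ($u{\left(b \right)} = \left(b^{2} + b^{2}\right) - 3 = 2 b^{2} - 3 = -3 + 2 b^{2}$)
$H{\left(k,L \right)} = 21 + 2 \left(L + k\right)^{2}$ ($H{\left(k,L \right)} = 6 \cdot 4 + \left(-3 + 2 \left(k + L\right)^{2}\right) = 24 + \left(-3 + 2 \left(L + k\right)^{2}\right) = 21 + 2 \left(L + k\right)^{2}$)
$\frac{1}{H{\left(-6,-17 \right)} - -138} = \frac{1}{\left(21 + 2 \left(-17 - 6\right)^{2}\right) - -138} = \frac{1}{\left(21 + 2 \left(-23\right)^{2}\right) + 138} = \frac{1}{\left(21 + 2 \cdot 529\right) + 138} = \frac{1}{\left(21 + 1058\right) + 138} = \frac{1}{1079 + 138} = \frac{1}{1217}$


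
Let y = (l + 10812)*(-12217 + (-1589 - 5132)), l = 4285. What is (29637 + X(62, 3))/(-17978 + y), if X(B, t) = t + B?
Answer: -14851/142962482 ≈ -0.00010388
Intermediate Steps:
X(B, t) = B + t
y = -285906986 (y = (4285 + 10812)*(-12217 + (-1589 - 5132)) = 15097*(-12217 - 6721) = 15097*(-18938) = -285906986)
(29637 + X(62, 3))/(-17978 + y) = (29637 + (62 + 3))/(-17978 - 285906986) = (29637 + 65)/(-285924964) = 29702*(-1/285924964) = -14851/142962482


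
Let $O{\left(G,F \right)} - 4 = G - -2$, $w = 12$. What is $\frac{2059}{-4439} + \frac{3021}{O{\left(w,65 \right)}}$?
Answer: $\frac{4457719}{26634} \approx 167.37$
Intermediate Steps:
$O{\left(G,F \right)} = 6 + G$ ($O{\left(G,F \right)} = 4 + \left(G - -2\right) = 4 + \left(G + 2\right) = 4 + \left(2 + G\right) = 6 + G$)
$\frac{2059}{-4439} + \frac{3021}{O{\left(w,65 \right)}} = \frac{2059}{-4439} + \frac{3021}{6 + 12} = 2059 \left(- \frac{1}{4439}\right) + \frac{3021}{18} = - \frac{2059}{4439} + 3021 \cdot \frac{1}{18} = - \frac{2059}{4439} + \frac{1007}{6} = \frac{4457719}{26634}$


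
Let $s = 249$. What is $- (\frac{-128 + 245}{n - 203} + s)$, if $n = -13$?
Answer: $- \frac{5963}{24} \approx -248.46$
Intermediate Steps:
$- (\frac{-128 + 245}{n - 203} + s) = - (\frac{-128 + 245}{-13 - 203} + 249) = - (\frac{117}{-216} + 249) = - (117 \left(- \frac{1}{216}\right) + 249) = - (- \frac{13}{24} + 249) = \left(-1\right) \frac{5963}{24} = - \frac{5963}{24}$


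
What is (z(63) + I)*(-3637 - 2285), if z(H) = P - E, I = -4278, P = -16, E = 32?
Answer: 25618572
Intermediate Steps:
z(H) = -48 (z(H) = -16 - 1*32 = -16 - 32 = -48)
(z(63) + I)*(-3637 - 2285) = (-48 - 4278)*(-3637 - 2285) = -4326*(-5922) = 25618572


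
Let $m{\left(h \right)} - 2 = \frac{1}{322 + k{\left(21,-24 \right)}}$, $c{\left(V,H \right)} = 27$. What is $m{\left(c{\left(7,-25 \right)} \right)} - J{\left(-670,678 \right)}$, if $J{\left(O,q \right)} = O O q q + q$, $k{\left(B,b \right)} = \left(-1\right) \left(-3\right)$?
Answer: $- \frac{67064448189699}{325} \approx -2.0635 \cdot 10^{11}$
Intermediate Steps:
$k{\left(B,b \right)} = 3$
$J{\left(O,q \right)} = q + O^{2} q^{2}$ ($J{\left(O,q \right)} = O^{2} q q + q = q O^{2} q + q = O^{2} q^{2} + q = q + O^{2} q^{2}$)
$m{\left(h \right)} = \frac{651}{325}$ ($m{\left(h \right)} = 2 + \frac{1}{322 + 3} = 2 + \frac{1}{325} = \frac{651}{325}$)
$m{\left(c{\left(7,-25 \right)} \right)} - J{\left(-670,678 \right)} = \frac{651}{325} - 678 \left(1 + 678 \left(-670\right)^{2}\right) = \frac{651}{325} - 678 \left(1 + 678 \cdot 448900\right) = \frac{651}{325} - 678 \left(1 + 304354200\right) = \frac{651}{325} - 678 \cdot 304354201 = \frac{651}{325} - 206352148278 = - \frac{67064448189699}{325}$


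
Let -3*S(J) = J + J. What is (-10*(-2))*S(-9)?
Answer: 120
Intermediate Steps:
S(J) = -2*J/3 (S(J) = -(J + J)/3 = -2*J/3)
(-10*(-2))*S(-9) = (-10*(-2))*(-⅔*(-9)) = 20*6 = 120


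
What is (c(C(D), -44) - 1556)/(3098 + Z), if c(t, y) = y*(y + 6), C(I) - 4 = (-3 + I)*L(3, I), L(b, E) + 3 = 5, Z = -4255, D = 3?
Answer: -116/1157 ≈ -0.10026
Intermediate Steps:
L(b, E) = 2 (L(b, E) = -3 + 5 = 2)
C(I) = -2 + 2*I (C(I) = 4 + (-3 + I)*2 = 4 + (-6 + 2*I) = -2 + 2*I)
c(t, y) = y*(6 + y)
(c(C(D), -44) - 1556)/(3098 + Z) = (-44*(6 - 44) - 1556)/(3098 - 4255) = (-44*(-38) - 1556)/(-1157) = (1672 - 1556)*(-1/1157) = 116*(-1/1157) = -116/1157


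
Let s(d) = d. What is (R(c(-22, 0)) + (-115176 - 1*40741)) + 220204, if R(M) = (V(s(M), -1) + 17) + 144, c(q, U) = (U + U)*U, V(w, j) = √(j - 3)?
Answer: 64448 + 2*I ≈ 64448.0 + 2.0*I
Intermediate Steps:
V(w, j) = √(-3 + j)
c(q, U) = 2*U² (c(q, U) = (2*U)*U = 2*U²)
R(M) = 161 + 2*I (R(M) = (√(-3 - 1) + 17) + 144 = (√(-4) + 17) + 144 = (2*I + 17) + 144 = (17 + 2*I) + 144 = 161 + 2*I)
(R(c(-22, 0)) + (-115176 - 1*40741)) + 220204 = ((161 + 2*I) + (-115176 - 1*40741)) + 220204 = ((161 + 2*I) + (-115176 - 40741)) + 220204 = ((161 + 2*I) - 155917) + 220204 = (-155756 + 2*I) + 220204 = 64448 + 2*I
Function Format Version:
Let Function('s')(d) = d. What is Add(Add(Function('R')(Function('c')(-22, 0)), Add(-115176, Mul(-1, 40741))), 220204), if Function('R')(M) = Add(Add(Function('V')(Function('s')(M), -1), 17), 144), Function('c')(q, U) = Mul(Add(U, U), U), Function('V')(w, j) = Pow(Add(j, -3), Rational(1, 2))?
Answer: Add(64448, Mul(2, I)) ≈ Add(64448., Mul(2.0000, I))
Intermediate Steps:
Function('V')(w, j) = Pow(Add(-3, j), Rational(1, 2))
Function('c')(q, U) = Mul(2, Pow(U, 2)) (Function('c')(q, U) = Mul(Mul(2, U), U) = Mul(2, Pow(U, 2)))
Function('R')(M) = Add(161, Mul(2, I)) (Function('R')(M) = Add(Add(Pow(Add(-3, -1), Rational(1, 2)), 17), 144) = Add(Add(Pow(-4, Rational(1, 2)), 17), 144) = Add(Add(Mul(2, I), 17), 144) = Add(Add(17, Mul(2, I)), 144) = Add(161, Mul(2, I)))
Add(Add(Function('R')(Function('c')(-22, 0)), Add(-115176, Mul(-1, 40741))), 220204) = Add(Add(Add(161, Mul(2, I)), Add(-115176, Mul(-1, 40741))), 220204) = Add(Add(Add(161, Mul(2, I)), Add(-115176, -40741)), 220204) = Add(Add(Add(161, Mul(2, I)), -155917), 220204) = Add(Add(-155756, Mul(2, I)), 220204) = Add(64448, Mul(2, I))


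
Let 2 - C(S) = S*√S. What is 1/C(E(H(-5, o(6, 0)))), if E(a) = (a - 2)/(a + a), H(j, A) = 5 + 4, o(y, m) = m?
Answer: 11664/22985 + 378*√14/22985 ≈ 0.56899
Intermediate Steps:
H(j, A) = 9
E(a) = (-2 + a)/(2*a) (E(a) = (-2 + a)/((2*a)) = (-2 + a)*(1/(2*a)) = (-2 + a)/(2*a))
C(S) = 2 - S^(3/2) (C(S) = 2 - S*√S = 2 - S^(3/2))
1/C(E(H(-5, o(6, 0)))) = 1/(2 - ((½)*(-2 + 9)/9)^(3/2)) = 1/(2 - ((½)*(⅑)*7)^(3/2)) = 1/(2 - (7/18)^(3/2)) = 1/(2 - 7*√14/108)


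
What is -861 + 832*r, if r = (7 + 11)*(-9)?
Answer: -135645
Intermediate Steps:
r = -162 (r = 18*(-9) = -162)
-861 + 832*r = -861 + 832*(-162) = -861 - 134784 = -135645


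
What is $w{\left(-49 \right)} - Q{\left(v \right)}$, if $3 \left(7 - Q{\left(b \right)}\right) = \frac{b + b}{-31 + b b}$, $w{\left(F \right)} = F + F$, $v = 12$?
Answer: $- \frac{11857}{113} \approx -104.93$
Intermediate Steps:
$w{\left(F \right)} = 2 F$
$Q{\left(b \right)} = 7 - \frac{2 b}{3 \left(-31 + b^{2}\right)}$ ($Q{\left(b \right)} = 7 - \frac{\left(b + b\right) \frac{1}{-31 + b b}}{3} = 7 - \frac{2 b \frac{1}{-31 + b^{2}}}{3} = 7 - \frac{2 b}{3 \left(-31 + b^{2}\right)}$)
$w{\left(-49 \right)} - Q{\left(v \right)} = 2 \left(-49\right) - \frac{-651 - 24 + 21 \cdot 12^{2}}{3 \left(-31 + 12^{2}\right)} = -98 - \frac{-651 - 24 + 21 \cdot 144}{3 \left(-31 + 144\right)} = -98 - \frac{-651 - 24 + 3024}{3 \cdot 113} = -98 - \frac{1}{3} \cdot \frac{1}{113} \cdot 2349 = -98 - \frac{783}{113} = - \frac{11857}{113}$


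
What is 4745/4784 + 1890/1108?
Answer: 274985/101936 ≈ 2.6976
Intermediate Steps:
4745/4784 + 1890/1108 = 4745*(1/4784) + 1890*(1/1108) = 365/368 + 945/554 = 274985/101936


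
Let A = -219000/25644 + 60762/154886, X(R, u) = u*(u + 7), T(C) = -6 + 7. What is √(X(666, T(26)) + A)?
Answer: 55*I*√1337370678971/165495691 ≈ 0.38433*I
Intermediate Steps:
T(C) = 1
X(R, u) = u*(7 + u)
A = -1348410553/165495691 (A = -219000*1/25644 + 60762*(1/154886) = -18250/2137 + 30381/77443 = -1348410553/165495691 ≈ -8.1477)
√(X(666, T(26)) + A) = √(1*(7 + 1) - 1348410553/165495691) = √(1*8 - 1348410553/165495691) = √(8 - 1348410553/165495691) = √(-24445025/165495691) = 55*I*√1337370678971/165495691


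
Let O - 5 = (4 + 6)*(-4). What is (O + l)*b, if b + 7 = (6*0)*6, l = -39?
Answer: 518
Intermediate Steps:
b = -7 (b = -7 + (6*0)*6 = -7 + 0*6 = -7 + 0 = -7)
O = -35 (O = 5 + (4 + 6)*(-4) = 5 + 10*(-4) = 5 - 40 = -35)
(O + l)*b = (-35 - 39)*(-7) = -74*(-7) = 518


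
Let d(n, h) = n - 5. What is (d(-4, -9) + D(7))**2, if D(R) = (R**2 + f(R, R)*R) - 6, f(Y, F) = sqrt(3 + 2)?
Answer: 1401 + 476*sqrt(5) ≈ 2465.4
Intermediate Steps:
d(n, h) = -5 + n
f(Y, F) = sqrt(5)
D(R) = -6 + R**2 + R*sqrt(5) (D(R) = (R**2 + sqrt(5)*R) - 6 = (R**2 + R*sqrt(5)) - 6 = -6 + R**2 + R*sqrt(5))
(d(-4, -9) + D(7))**2 = ((-5 - 4) + (-6 + 7**2 + 7*sqrt(5)))**2 = (-9 + (-6 + 49 + 7*sqrt(5)))**2 = (-9 + (43 + 7*sqrt(5)))**2 = (34 + 7*sqrt(5))**2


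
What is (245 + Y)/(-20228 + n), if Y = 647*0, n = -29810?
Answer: -245/50038 ≈ -0.0048963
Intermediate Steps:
Y = 0
(245 + Y)/(-20228 + n) = (245 + 0)/(-20228 - 29810) = 245/(-50038) = 245*(-1/50038) = -245/50038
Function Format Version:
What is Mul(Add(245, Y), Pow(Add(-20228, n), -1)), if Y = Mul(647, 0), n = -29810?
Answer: Rational(-245, 50038) ≈ -0.0048963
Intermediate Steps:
Y = 0
Mul(Add(245, Y), Pow(Add(-20228, n), -1)) = Mul(Add(245, 0), Pow(Add(-20228, -29810), -1)) = Mul(245, Pow(-50038, -1)) = Mul(245, Rational(-1, 50038)) = Rational(-245, 50038)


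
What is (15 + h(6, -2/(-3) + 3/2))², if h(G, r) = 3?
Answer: 324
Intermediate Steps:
(15 + h(6, -2/(-3) + 3/2))² = (15 + 3)² = 18² = 324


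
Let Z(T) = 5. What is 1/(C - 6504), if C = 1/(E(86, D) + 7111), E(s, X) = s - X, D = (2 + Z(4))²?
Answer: -7148/46490591 ≈ -0.00015375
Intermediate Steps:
D = 49 (D = (2 + 5)² = 7² = 49)
C = 1/7148 (C = 1/((86 - 1*49) + 7111) = 1/((86 - 49) + 7111) = 1/(37 + 7111) = 1/7148 ≈ 0.00013990)
1/(C - 6504) = 1/(1/7148 - 6504) = 1/(-46490591/7148) = -7148/46490591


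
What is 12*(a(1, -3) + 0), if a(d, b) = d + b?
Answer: -24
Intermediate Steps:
a(d, b) = b + d
12*(a(1, -3) + 0) = 12*((-3 + 1) + 0) = 12*(-2 + 0) = 12*(-2) = -24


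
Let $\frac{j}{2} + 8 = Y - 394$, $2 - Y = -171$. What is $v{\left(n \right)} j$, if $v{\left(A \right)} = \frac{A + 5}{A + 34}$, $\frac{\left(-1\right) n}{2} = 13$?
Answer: $\frac{4809}{4} \approx 1202.3$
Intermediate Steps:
$n = -26$ ($n = \left(-2\right) 13 = -26$)
$v{\left(A \right)} = \frac{5 + A}{34 + A}$
$Y = 173$ ($Y = 2 - -171 = 2 + 171 = 173$)
$j = -458$ ($j = -16 + 2 \left(173 - 394\right) = -16 + 2 \left(-221\right) = -16 - 442 = -458$)
$v{\left(n \right)} j = \frac{5 - 26}{34 - 26} \left(-458\right) = \frac{1}{8} \left(-21\right) \left(-458\right) = \left(- \frac{21}{8}\right) \left(-458\right) = \frac{4809}{4}$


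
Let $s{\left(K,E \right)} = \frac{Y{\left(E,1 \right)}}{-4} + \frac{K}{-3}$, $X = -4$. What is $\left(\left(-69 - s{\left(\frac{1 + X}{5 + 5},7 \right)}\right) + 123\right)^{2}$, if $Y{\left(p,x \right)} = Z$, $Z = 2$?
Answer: $\frac{73984}{25} \approx 2959.4$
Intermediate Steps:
$Y{\left(p,x \right)} = 2$
$s{\left(K,E \right)} = - \frac{1}{2} - \frac{K}{3}$ ($s{\left(K,E \right)} = \frac{2}{-4} + \frac{K}{-3} = 2 \left(- \frac{1}{4}\right) + K \left(- \frac{1}{3}\right) = - \frac{1}{2} - \frac{K}{3}$)
$\left(\left(-69 - s{\left(\frac{1 + X}{5 + 5},7 \right)}\right) + 123\right)^{2} = \left(\left(-69 - \left(- \frac{1}{2} - \frac{\left(1 - 4\right) \frac{1}{5 + 5}}{3}\right)\right) + 123\right)^{2} = \left(\left(-69 - \left(- \frac{1}{2} - \frac{\left(-3\right) \frac{1}{10}}{3}\right)\right) + 123\right)^{2} = \left(\left(-69 - \left(- \frac{1}{2} - - \frac{1}{10}\right)\right) + 123\right)^{2} = \left(\left(-69 - \left(- \frac{1}{2} + \frac{1}{10}\right)\right) + 123\right)^{2} = \left(\left(-69 - - \frac{2}{5}\right) + 123\right)^{2} = \left(\left(-69 + \frac{2}{5}\right) + 123\right)^{2} = \left(- \frac{343}{5} + 123\right)^{2} = \left(\frac{272}{5}\right)^{2} = \frac{73984}{25}$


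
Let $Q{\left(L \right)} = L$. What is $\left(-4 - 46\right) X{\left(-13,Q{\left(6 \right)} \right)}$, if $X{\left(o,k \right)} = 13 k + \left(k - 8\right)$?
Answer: $-3800$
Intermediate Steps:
$X{\left(o,k \right)} = -8 + 14 k$ ($X{\left(o,k \right)} = 13 k + \left(-8 + k\right) = -8 + 14 k$)
$\left(-4 - 46\right) X{\left(-13,Q{\left(6 \right)} \right)} = \left(-4 - 46\right) \left(-8 + 14 \cdot 6\right) = \left(-4 - 46\right) \left(-8 + 84\right) = \left(-50\right) 76 = -3800$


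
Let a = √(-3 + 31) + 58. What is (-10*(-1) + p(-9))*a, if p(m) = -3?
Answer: 406 + 14*√7 ≈ 443.04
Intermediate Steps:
a = 58 + 2*√7 (a = √28 + 58 = 2*√7 + 58 = 58 + 2*√7 ≈ 63.292)
(-10*(-1) + p(-9))*a = (-10*(-1) - 3)*(58 + 2*√7) = (10 - 3)*(58 + 2*√7) = 7*(58 + 2*√7) = 406 + 14*√7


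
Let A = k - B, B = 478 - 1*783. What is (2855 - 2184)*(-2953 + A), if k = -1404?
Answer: -2718892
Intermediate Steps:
B = -305 (B = 478 - 783 = -305)
A = -1099 (A = -1404 - 1*(-305) = -1404 + 305 = -1099)
(2855 - 2184)*(-2953 + A) = (2855 - 2184)*(-2953 - 1099) = 671*(-4052) = -2718892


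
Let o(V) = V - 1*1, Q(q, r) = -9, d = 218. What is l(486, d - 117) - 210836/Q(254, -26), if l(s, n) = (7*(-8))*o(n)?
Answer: 160436/9 ≈ 17826.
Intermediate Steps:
o(V) = -1 + V (o(V) = V - 1 = -1 + V)
l(s, n) = 56 - 56*n (l(s, n) = (7*(-8))*(-1 + n) = -56*(-1 + n) = 56 - 56*n)
l(486, d - 117) - 210836/Q(254, -26) = (56 - 56*(218 - 117)) - 210836/(-9) = (56 - 56*101) - 210836*(-⅑) = (56 - 5656) + 210836/9 = -5600 + 210836/9 = 160436/9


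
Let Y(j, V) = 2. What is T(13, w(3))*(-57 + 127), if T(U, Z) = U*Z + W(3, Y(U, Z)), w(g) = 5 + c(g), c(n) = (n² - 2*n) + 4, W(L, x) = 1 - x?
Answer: 10850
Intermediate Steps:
c(n) = 4 + n² - 2*n
w(g) = 9 + g² - 2*g (w(g) = 5 + (4 + g² - 2*g) = 9 + g² - 2*g)
T(U, Z) = -1 + U*Z (T(U, Z) = U*Z + (1 - 1*2) = U*Z + (1 - 2) = U*Z - 1 = -1 + U*Z)
T(13, w(3))*(-57 + 127) = (-1 + 13*(9 + 3² - 2*3))*(-57 + 127) = (-1 + 13*(9 + 9 - 6))*70 = (-1 + 13*12)*70 = (-1 + 156)*70 = 155*70 = 10850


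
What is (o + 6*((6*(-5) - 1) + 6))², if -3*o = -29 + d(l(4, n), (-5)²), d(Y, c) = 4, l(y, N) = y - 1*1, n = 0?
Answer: 180625/9 ≈ 20069.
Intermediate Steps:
l(y, N) = -1 + y (l(y, N) = y - 1 = -1 + y)
o = 25/3 (o = -(-29 + 4)/3 = -⅓*(-25) = 25/3 ≈ 8.3333)
(o + 6*((6*(-5) - 1) + 6))² = (25/3 + 6*((6*(-5) - 1) + 6))² = (25/3 + 6*((-30 - 1) + 6))² = (25/3 + 6*(-31 + 6))² = (25/3 + 6*(-25))² = (25/3 - 150)² = (-425/3)² = 180625/9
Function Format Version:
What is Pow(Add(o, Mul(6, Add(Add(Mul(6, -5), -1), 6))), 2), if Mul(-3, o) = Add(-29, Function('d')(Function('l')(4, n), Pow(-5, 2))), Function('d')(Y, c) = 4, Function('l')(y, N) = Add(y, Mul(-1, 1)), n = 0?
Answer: Rational(180625, 9) ≈ 20069.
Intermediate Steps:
Function('l')(y, N) = Add(-1, y) (Function('l')(y, N) = Add(y, -1) = Add(-1, y))
o = Rational(25, 3) (o = Mul(Rational(-1, 3), Add(-29, 4)) = Mul(Rational(-1, 3), -25) = Rational(25, 3) ≈ 8.3333)
Pow(Add(o, Mul(6, Add(Add(Mul(6, -5), -1), 6))), 2) = Pow(Add(Rational(25, 3), Mul(6, Add(Add(Mul(6, -5), -1), 6))), 2) = Pow(Add(Rational(25, 3), Mul(6, Add(Add(-30, -1), 6))), 2) = Pow(Add(Rational(25, 3), Mul(6, Add(-31, 6))), 2) = Pow(Add(Rational(25, 3), Mul(6, -25)), 2) = Pow(Add(Rational(25, 3), -150), 2) = Pow(Rational(-425, 3), 2) = Rational(180625, 9)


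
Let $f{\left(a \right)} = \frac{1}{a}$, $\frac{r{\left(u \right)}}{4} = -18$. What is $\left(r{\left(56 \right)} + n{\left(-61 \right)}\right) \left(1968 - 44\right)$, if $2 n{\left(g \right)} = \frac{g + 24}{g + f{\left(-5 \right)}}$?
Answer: $- \frac{21105799}{153} \approx -1.3795 \cdot 10^{5}$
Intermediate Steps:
$r{\left(u \right)} = -72$ ($r{\left(u \right)} = 4 \left(-18\right) = -72$)
$n{\left(g \right)} = \frac{24 + g}{2 \left(- \frac{1}{5} + g\right)}$ ($n{\left(g \right)} = \frac{\left(g + 24\right) \frac{1}{g + \frac{1}{-5}}}{2} = \frac{\left(24 + g\right) \frac{1}{g - \frac{1}{5}}}{2} = \frac{\left(24 + g\right) \frac{1}{- \frac{1}{5} + g}}{2} = \frac{\frac{1}{- \frac{1}{5} + g} \left(24 + g\right)}{2} = \frac{24 + g}{2 \left(- \frac{1}{5} + g\right)}$)
$\left(r{\left(56 \right)} + n{\left(-61 \right)}\right) \left(1968 - 44\right) = \left(-72 + \frac{5 \left(24 - 61\right)}{2 \left(-1 + 5 \left(-61\right)\right)}\right) \left(1968 - 44\right) = \left(-72 + \frac{5}{2} \frac{1}{-1 - 305} \left(-37\right)\right) 1924 = \left(-72 + \frac{5}{2} \frac{1}{-306} \left(-37\right)\right) 1924 = \left(-72 + \frac{5}{2} \left(- \frac{1}{306}\right) \left(-37\right)\right) 1924 = \left(-72 + \frac{185}{612}\right) 1924 = \left(- \frac{43879}{612}\right) 1924 = - \frac{21105799}{153}$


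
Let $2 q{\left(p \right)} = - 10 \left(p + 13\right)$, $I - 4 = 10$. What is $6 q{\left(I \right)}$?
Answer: $-810$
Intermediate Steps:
$I = 14$ ($I = 4 + 10 = 14$)
$q{\left(p \right)} = -65 - 5 p$ ($q{\left(p \right)} = \frac{\left(-10\right) \left(p + 13\right)}{2} = \frac{\left(-10\right) \left(13 + p\right)}{2} = \frac{-130 - 10 p}{2} = -65 - 5 p$)
$6 q{\left(I \right)} = 6 \left(-65 - 70\right) = 6 \left(-135\right) = -810$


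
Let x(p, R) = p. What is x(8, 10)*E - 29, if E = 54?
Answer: 403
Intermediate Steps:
x(8, 10)*E - 29 = 8*54 - 29 = 432 - 29 = 403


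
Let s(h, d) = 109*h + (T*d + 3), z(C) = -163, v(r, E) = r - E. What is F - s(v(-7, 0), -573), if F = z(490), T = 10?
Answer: 6327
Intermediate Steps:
F = -163
s(h, d) = 3 + 10*d + 109*h (s(h, d) = 109*h + (10*d + 3) = 109*h + (3 + 10*d) = 3 + 10*d + 109*h)
F - s(v(-7, 0), -573) = -163 - (3 + 10*(-573) + 109*(-7 - 1*0)) = -163 - (3 - 5730 + 109*(-7 + 0)) = -163 - (3 - 5730 + 109*(-7)) = -163 - (3 - 5730 - 763) = -163 - 1*(-6490) = -163 + 6490 = 6327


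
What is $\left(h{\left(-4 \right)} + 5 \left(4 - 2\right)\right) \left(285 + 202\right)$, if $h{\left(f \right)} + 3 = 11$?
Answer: $8766$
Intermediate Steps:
$h{\left(f \right)} = 8$ ($h{\left(f \right)} = -3 + 11 = 8$)
$\left(h{\left(-4 \right)} + 5 \left(4 - 2\right)\right) \left(285 + 202\right) = \left(8 + 5 \left(4 - 2\right)\right) \left(285 + 202\right) = \left(8 + 5 \cdot 2\right) 487 = \left(8 + 10\right) 487 = 18 \cdot 487 = 8766$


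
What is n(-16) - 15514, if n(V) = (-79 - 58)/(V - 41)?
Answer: -884161/57 ≈ -15512.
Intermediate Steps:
n(V) = -137/(-41 + V)
n(-16) - 15514 = -137/(-41 - 16) - 15514 = -137/(-57) - 15514 = -137*(-1/57) - 15514 = 137/57 - 15514 = -884161/57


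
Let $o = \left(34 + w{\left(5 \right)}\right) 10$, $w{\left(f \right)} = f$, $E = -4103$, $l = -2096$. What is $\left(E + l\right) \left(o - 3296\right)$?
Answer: $18014294$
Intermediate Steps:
$o = 390$ ($o = \left(34 + 5\right) 10 = 39 \cdot 10 = 390$)
$\left(E + l\right) \left(o - 3296\right) = \left(-4103 - 2096\right) \left(390 - 3296\right) = \left(-6199\right) \left(-2906\right) = 18014294$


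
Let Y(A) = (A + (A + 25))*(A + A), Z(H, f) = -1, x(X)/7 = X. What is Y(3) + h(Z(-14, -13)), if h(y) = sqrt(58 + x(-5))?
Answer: 186 + sqrt(23) ≈ 190.80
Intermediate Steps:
x(X) = 7*X
Y(A) = 2*A*(25 + 2*A) (Y(A) = (A + (25 + A))*(2*A) = (25 + 2*A)*(2*A) = 2*A*(25 + 2*A))
h(y) = sqrt(23) (h(y) = sqrt(58 + 7*(-5)) = sqrt(58 - 35) = sqrt(23))
Y(3) + h(Z(-14, -13)) = 2*3*(25 + 2*3) + sqrt(23) = 2*3*(25 + 6) + sqrt(23) = 2*3*31 + sqrt(23) = 186 + sqrt(23)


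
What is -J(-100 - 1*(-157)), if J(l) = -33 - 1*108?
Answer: 141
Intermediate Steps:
J(l) = -141 (J(l) = -33 - 108 = -141)
-J(-100 - 1*(-157)) = -1*(-141) = 141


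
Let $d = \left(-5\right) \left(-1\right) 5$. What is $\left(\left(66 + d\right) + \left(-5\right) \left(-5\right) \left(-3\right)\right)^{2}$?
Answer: $256$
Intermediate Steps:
$d = 25$ ($d = 5 \cdot 5 = 25$)
$\left(\left(66 + d\right) + \left(-5\right) \left(-5\right) \left(-3\right)\right)^{2} = \left(\left(66 + 25\right) + \left(-5\right) \left(-5\right) \left(-3\right)\right)^{2} = \left(91 + 25 \left(-3\right)\right)^{2} = \left(91 - 75\right)^{2} = 16^{2} = 256$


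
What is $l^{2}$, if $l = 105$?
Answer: $11025$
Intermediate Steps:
$l^{2} = 105^{2} = 11025$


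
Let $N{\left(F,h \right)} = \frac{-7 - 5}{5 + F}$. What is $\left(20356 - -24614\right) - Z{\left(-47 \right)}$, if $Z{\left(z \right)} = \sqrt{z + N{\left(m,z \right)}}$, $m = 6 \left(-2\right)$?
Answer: $44970 - \frac{i \sqrt{2219}}{7} \approx 44970.0 - 6.7295 i$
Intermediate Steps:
$m = -12$
$N{\left(F,h \right)} = - \frac{12}{5 + F}$
$Z{\left(z \right)} = \sqrt{\frac{12}{7} + z}$ ($Z{\left(z \right)} = \sqrt{z - \frac{12}{5 - 12}} = \sqrt{z - \frac{12}{-7}} = \sqrt{z - - \frac{12}{7}} = \sqrt{z + \frac{12}{7}} = \sqrt{\frac{12}{7} + z}$)
$\left(20356 - -24614\right) - Z{\left(-47 \right)} = \left(20356 - -24614\right) - \frac{\sqrt{84 + 49 \left(-47\right)}}{7} = \left(20356 + 24614\right) - \frac{\sqrt{84 - 2303}}{7} = 44970 - \frac{\sqrt{-2219}}{7} = 44970 - \frac{i \sqrt{2219}}{7}$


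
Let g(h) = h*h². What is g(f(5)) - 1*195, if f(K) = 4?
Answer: -131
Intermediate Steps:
g(h) = h³
g(f(5)) - 1*195 = 4³ - 1*195 = 64 - 195 = -131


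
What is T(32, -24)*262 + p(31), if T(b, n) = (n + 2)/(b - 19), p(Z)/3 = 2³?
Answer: -5452/13 ≈ -419.38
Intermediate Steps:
p(Z) = 24 (p(Z) = 3*2³ = 3*8 = 24)
T(b, n) = (2 + n)/(-19 + b)
T(32, -24)*262 + p(31) = ((2 - 24)/(-19 + 32))*262 + 24 = (-22/13)*262 + 24 = ((1/13)*(-22))*262 + 24 = -22/13*262 + 24 = -5764/13 + 24 = -5452/13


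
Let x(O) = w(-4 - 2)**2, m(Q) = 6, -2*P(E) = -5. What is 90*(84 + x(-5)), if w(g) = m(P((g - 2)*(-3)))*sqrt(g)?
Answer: -11880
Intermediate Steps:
P(E) = 5/2 (P(E) = -1/2*(-5) = 5/2)
w(g) = 6*sqrt(g)
x(O) = -216 (x(O) = (6*sqrt(-4 - 2))**2 = (6*sqrt(-6))**2 = (6*(I*sqrt(6)))**2 = (6*I*sqrt(6))**2 = -216)
90*(84 + x(-5)) = 90*(84 - 216) = 90*(-132) = -11880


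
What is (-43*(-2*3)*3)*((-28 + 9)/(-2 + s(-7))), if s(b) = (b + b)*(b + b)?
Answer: -7353/97 ≈ -75.804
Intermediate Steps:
s(b) = 4*b² (s(b) = (2*b)*(2*b) = 4*b²)
(-43*(-2*3)*3)*((-28 + 9)/(-2 + s(-7))) = (-43*(-2*3)*3)*((-28 + 9)/(-2 + 4*(-7)²)) = (-(-258)*3)*(-19/(-2 + 4*49)) = (-43*(-18))*(-19/(-2 + 196)) = 774*(-19/194) = -7353/97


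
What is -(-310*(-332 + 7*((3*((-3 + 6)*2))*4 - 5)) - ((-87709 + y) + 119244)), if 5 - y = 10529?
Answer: 63481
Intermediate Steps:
y = -10524 (y = 5 - 1*10529 = 5 - 10529 = -10524)
-(-310*(-332 + 7*((3*((-3 + 6)*2))*4 - 5)) - ((-87709 + y) + 119244)) = -(-310*(-332 + 7*((3*((-3 + 6)*2))*4 - 5)) - ((-87709 - 10524) + 119244)) = -(-310*(-332 + 7*((3*(3*2))*4 - 5)) - (-98233 + 119244)) = -(-310*(-332 + 7*((3*6)*4 - 5)) - 1*21011) = -(-310*(-332 + 7*(18*4 - 5)) - 21011) = -(-310*(-332 + 7*(72 - 5)) - 21011) = -(-310*(-332 + 7*67) - 21011) = -(-310*(-332 + 469) - 21011) = -(-310*137 - 21011) = -(-42470 - 21011) = -1*(-63481) = 63481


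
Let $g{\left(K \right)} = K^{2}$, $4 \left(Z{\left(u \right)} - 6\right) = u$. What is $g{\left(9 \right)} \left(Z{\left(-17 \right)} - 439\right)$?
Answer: $- \frac{141669}{4} \approx -35417.0$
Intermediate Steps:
$Z{\left(u \right)} = 6 + \frac{u}{4}$
$g{\left(9 \right)} \left(Z{\left(-17 \right)} - 439\right) = 9^{2} \left(\left(6 + \frac{1}{4} \left(-17\right)\right) - 439\right) = 81 \left(\left(6 - \frac{17}{4}\right) - 439\right) = 81 \left(\frac{7}{4} - 439\right) = 81 \left(- \frac{1749}{4}\right) = - \frac{141669}{4}$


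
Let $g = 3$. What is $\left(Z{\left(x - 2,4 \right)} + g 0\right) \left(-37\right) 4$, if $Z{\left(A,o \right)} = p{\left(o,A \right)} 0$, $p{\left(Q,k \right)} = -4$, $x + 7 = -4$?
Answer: $0$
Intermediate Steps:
$x = -11$ ($x = -7 - 4 = -11$)
$Z{\left(A,o \right)} = 0$ ($Z{\left(A,o \right)} = \left(-4\right) 0 = 0$)
$\left(Z{\left(x - 2,4 \right)} + g 0\right) \left(-37\right) 4 = \left(0 + 3 \cdot 0\right) \left(-37\right) 4 = \left(0 + 0\right) \left(-37\right) 4 = 0 \left(-37\right) 4 = 0 \cdot 4 = 0$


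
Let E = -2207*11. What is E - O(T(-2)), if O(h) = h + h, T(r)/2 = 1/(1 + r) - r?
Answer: -24281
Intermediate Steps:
T(r) = -2*r + 2/(1 + r) (T(r) = 2*(1/(1 + r) - r) = -2*r + 2/(1 + r))
E = -24277
O(h) = 2*h
E - O(T(-2)) = -24277 - 2*2*(1 - 1*(-2) - 1*(-2)²)/(1 - 2) = -24277 - 2*2*(1 + 2 - 1*4)/(-1) = -24277 - 2*2*(-1)*(1 + 2 - 4) = -24277 - 2*2*(-1)*(-1) = -24277 - 2*2 = -24277 - 1*4 = -24277 - 4 = -24281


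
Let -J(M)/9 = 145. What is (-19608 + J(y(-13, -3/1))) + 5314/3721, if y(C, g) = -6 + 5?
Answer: -77811959/3721 ≈ -20912.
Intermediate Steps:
y(C, g) = -1
J(M) = -1305 (J(M) = -9*145 = -1305)
(-19608 + J(y(-13, -3/1))) + 5314/3721 = (-19608 - 1305) + 5314/3721 = -20913 + 5314*(1/3721) = -20913 + 5314/3721 = -77811959/3721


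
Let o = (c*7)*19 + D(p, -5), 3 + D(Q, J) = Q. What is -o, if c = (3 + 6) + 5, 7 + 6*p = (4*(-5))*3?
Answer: -11087/6 ≈ -1847.8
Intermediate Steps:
p = -67/6 (p = -7/6 + ((4*(-5))*3)/6 = -7/6 + (-20*3)/6 = -7/6 + (⅙)*(-60) = -7/6 - 10 = -67/6 ≈ -11.167)
c = 14 (c = 9 + 5 = 14)
D(Q, J) = -3 + Q
o = 11087/6 (o = (14*7)*19 + (-3 - 67/6) = 98*19 - 85/6 = 1862 - 85/6 = 11087/6 ≈ 1847.8)
-o = -1*11087/6 = -11087/6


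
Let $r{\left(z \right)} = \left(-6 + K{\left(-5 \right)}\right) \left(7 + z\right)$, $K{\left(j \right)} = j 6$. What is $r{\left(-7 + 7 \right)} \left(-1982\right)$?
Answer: $499464$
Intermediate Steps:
$K{\left(j \right)} = 6 j$
$r{\left(z \right)} = -252 - 36 z$ ($r{\left(z \right)} = \left(-6 + 6 \left(-5\right)\right) \left(7 + z\right) = \left(-6 - 30\right) \left(7 + z\right) = - 36 \left(7 + z\right) = -252 - 36 z$)
$r{\left(-7 + 7 \right)} \left(-1982\right) = \left(-252 - 36 \left(-7 + 7\right)\right) \left(-1982\right) = \left(-252 - 0\right) \left(-1982\right) = \left(-252 + 0\right) \left(-1982\right) = \left(-252\right) \left(-1982\right) = 499464$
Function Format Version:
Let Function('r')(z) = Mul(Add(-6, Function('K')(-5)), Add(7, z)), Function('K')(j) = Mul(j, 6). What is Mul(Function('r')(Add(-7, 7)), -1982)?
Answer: 499464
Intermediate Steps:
Function('K')(j) = Mul(6, j)
Function('r')(z) = Add(-252, Mul(-36, z)) (Function('r')(z) = Mul(Add(-6, Mul(6, -5)), Add(7, z)) = Mul(Add(-6, -30), Add(7, z)) = Mul(-36, Add(7, z)) = Add(-252, Mul(-36, z)))
Mul(Function('r')(Add(-7, 7)), -1982) = Mul(Add(-252, Mul(-36, Add(-7, 7))), -1982) = Mul(Add(-252, Mul(-36, 0)), -1982) = Mul(Add(-252, 0), -1982) = Mul(-252, -1982) = 499464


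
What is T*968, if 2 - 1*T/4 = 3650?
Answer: -14125056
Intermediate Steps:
T = -14592 (T = 8 - 4*3650 = 8 - 14600 = -14592)
T*968 = -14592*968 = -14125056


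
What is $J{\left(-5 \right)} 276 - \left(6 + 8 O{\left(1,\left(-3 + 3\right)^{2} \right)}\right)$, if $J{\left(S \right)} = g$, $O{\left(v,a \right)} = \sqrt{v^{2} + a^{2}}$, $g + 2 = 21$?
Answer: $5230$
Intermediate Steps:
$g = 19$ ($g = -2 + 21 = 19$)
$O{\left(v,a \right)} = \sqrt{a^{2} + v^{2}}$
$J{\left(S \right)} = 19$
$J{\left(-5 \right)} 276 - \left(6 + 8 O{\left(1,\left(-3 + 3\right)^{2} \right)}\right) = 19 \cdot 276 - \left(6 + 8 \sqrt{\left(\left(-3 + 3\right)^{2}\right)^{2} + 1^{2}}\right) = 5244 - \left(6 + 8 \sqrt{\left(0^{2}\right)^{2} + 1}\right) = 5244 - \left(6 + 8 \sqrt{0^{2} + 1}\right) = 5244 - \left(6 + 8 \sqrt{0 + 1}\right) = 5244 - \left(6 + 8 \sqrt{1}\right) = 5244 - 14 = 5230$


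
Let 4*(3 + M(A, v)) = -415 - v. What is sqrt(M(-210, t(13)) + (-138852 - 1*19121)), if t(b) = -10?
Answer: I*sqrt(632309)/2 ≈ 397.59*I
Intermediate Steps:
M(A, v) = -427/4 - v/4 (M(A, v) = -3 + (-415 - v)/4 = -3 + (-415/4 - v/4) = -427/4 - v/4)
sqrt(M(-210, t(13)) + (-138852 - 1*19121)) = sqrt((-427/4 - 1/4*(-10)) + (-138852 - 1*19121)) = sqrt((-427/4 + 5/2) + (-138852 - 19121)) = sqrt(-417/4 - 157973) = sqrt(-632309/4) = I*sqrt(632309)/2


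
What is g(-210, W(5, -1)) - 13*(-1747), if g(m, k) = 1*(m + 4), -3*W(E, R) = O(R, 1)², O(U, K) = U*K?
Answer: 22505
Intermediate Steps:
O(U, K) = K*U
W(E, R) = -R²/3
g(m, k) = 4 + m (g(m, k) = 1*(4 + m) = 4 + m)
g(-210, W(5, -1)) - 13*(-1747) = (4 - 210) - 13*(-1747) = -206 + 22711 = 22505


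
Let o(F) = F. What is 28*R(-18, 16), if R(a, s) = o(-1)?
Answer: -28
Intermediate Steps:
R(a, s) = -1
28*R(-18, 16) = 28*(-1) = -28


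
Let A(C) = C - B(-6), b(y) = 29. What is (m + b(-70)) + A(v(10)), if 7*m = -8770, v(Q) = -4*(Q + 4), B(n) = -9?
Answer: -8896/7 ≈ -1270.9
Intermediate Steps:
v(Q) = -16 - 4*Q (v(Q) = -4*(4 + Q) = -16 - 4*Q)
m = -8770/7 (m = (⅐)*(-8770) = -8770/7 ≈ -1252.9)
A(C) = 9 + C (A(C) = C - 1*(-9) = C + 9 = 9 + C)
(m + b(-70)) + A(v(10)) = (-8770/7 + 29) + (9 + (-16 - 4*10)) = -8567/7 + (9 + (-16 - 40)) = -8567/7 + (9 - 56) = -8567/7 - 47 = -8896/7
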